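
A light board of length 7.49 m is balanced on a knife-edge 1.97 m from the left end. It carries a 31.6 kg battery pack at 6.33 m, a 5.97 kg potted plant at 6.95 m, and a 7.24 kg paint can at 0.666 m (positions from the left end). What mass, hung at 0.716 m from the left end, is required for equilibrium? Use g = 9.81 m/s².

m ≈ 126 kg

Take moments about the knife-edge (at 1.97 m from the left end).
Battery pack: 31.6 × 9.81 = 310 N down at 6.33 m → arm 4.36 m, τ = 310 × 4.36 = 1352 N·m clockwise.
Potted plant: 5.97 × 9.81 = 58.57 N down at 6.95 m → arm 4.98 m, τ = 58.57 × 4.98 = 291.7 N·m clockwise.
Paint can: 7.24 × 9.81 = 71.02 N down at 0.666 m → arm 1.304 m, τ = 71.02 × 1.304 = 92.61 N·m counterclockwise.
Net moment of known loads = 1551 N·m clockwise.
An unknown mass m at 0.716 m has arm 1.254 m; its moment is m·g·1.254 counterclockwise.
Balancing moments: m × 9.81 × 1.254 = 1551, giving m = 1551 / (9.81 × 1.254) = 126 kg.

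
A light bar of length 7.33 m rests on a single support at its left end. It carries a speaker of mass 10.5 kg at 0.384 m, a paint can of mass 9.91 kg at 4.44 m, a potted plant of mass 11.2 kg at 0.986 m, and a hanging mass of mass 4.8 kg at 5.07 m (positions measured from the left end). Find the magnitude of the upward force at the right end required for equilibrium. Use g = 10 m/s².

F ≈ 114 N

Choose the left end as the axis so the unknown pivot reaction has zero arm there.
Speaker: 10.5 × 10 = 105 N down at 0.384 m → arm 0.384 m, τ = 105 × 0.384 = 40.32 N·m clockwise.
Paint can: 9.91 × 10 = 99.1 N down at 4.44 m → arm 4.44 m, τ = 99.1 × 4.44 = 440 N·m clockwise.
Potted plant: 11.2 × 10 = 112 N down at 0.986 m → arm 0.986 m, τ = 112 × 0.986 = 110.4 N·m clockwise.
Hanging mass: 4.8 × 10 = 48 N down at 5.07 m → arm 5.07 m, τ = 48 × 5.07 = 243.4 N·m clockwise.
Net moment of the loads = 834.1 N·m clockwise.
The upward force F acts at the right end, arm 7.33 m, giving F × 7.33 counterclockwise.
Balancing moments: F × 7.33 = 834.1, giving F = 834.1 / 7.33 = 114 N.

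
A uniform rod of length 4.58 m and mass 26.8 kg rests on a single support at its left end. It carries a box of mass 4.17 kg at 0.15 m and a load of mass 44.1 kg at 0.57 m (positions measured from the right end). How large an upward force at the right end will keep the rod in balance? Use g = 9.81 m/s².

Choose the left end as the axis so the unknown pivot reaction has zero arm there.
Beam weight: 26.8 × 9.81 = 262.9 N down at 2.29 m → arm 2.29 m, τ = 262.9 × 2.29 = 602 N·m clockwise.
Box: 4.17 × 9.81 = 40.91 N down at 0.15 m → arm 4.43 m, τ = 40.91 × 4.43 = 181.2 N·m clockwise.
Load: 44.1 × 9.81 = 432.6 N down at 0.57 m → arm 4.01 m, τ = 432.6 × 4.01 = 1735 N·m clockwise.
Net moment of the loads = 2518 N·m clockwise.
The upward force F acts at the right end, arm 4.58 m, giving F × 4.58 counterclockwise.
For rotational equilibrium, F × 4.58 = 2518, so F = 2518 / 4.58 = 550 N.

F ≈ 550 N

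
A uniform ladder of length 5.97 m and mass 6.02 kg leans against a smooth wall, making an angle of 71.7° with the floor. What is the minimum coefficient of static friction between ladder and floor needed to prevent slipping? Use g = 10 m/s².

μ_min ≈ 0.165

Taking torques about the foot of the ladder:
Ladder weight 6.02×10 = 60.2 N acts at 2.985 m along the ladder; its horizontal arm is 2.985·cos71.7° = 0.9373 m → τ = 56.43 N·m clockwise.
Wall normal N acts horizontally at the top; its moment arm is the height L sinθ = 5.97·sin71.7° = 5.668 m, counterclockwise.
Balancing moments: N × 5.668 = 56.43, giving N = 9.956 N.
ΣFx = 0 ⇒ f = N_wall = 9.956 N. ΣFy = 0 ⇒ N_floor = 60.2 N.
μ_min = f / N_floor = 9.956 / 60.2 = 0.165.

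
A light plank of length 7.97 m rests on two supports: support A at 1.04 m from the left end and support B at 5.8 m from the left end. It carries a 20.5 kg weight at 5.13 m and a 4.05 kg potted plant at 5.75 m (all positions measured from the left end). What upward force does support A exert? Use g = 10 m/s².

R_A ≈ 29.3 N

Sum moments about support B (its reaction then has zero moment arm).
Weight: 20.5 × 10 = 205 N down at 5.13 m → arm 0.67 m, τ = 205 × 0.67 = 137.3 N·m counterclockwise.
Potted plant: 4.05 × 10 = 40.5 N down at 5.75 m → arm 0.05 m, τ = 40.5 × 0.05 = 2.025 N·m counterclockwise.
Net load moment about support B = 139.3 N·m counterclockwise.
Reaction R at support A is upward at 1.04 m, arm 4.76 m → moment R × 4.76 clockwise.
Στ = 0 ⇒ R × 4.76 = 139.3 ⇒ R = 29.3 N.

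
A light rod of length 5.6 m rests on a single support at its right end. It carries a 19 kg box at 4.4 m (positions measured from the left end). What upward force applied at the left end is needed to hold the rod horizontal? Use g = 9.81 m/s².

Take moments about the right end.
Box: 19 × 9.81 = 186.4 N down at 4.4 m → arm 1.2 m, τ = 186.4 × 1.2 = 223.7 N·m counterclockwise.
Net moment of the loads = 223.7 N·m counterclockwise.
The upward force F acts at the left end, arm 5.6 m, giving F × 5.6 clockwise.
Balancing moments: F × 5.6 = 223.7, giving F = 223.7 / 5.6 = 39.9 N.

F ≈ 39.9 N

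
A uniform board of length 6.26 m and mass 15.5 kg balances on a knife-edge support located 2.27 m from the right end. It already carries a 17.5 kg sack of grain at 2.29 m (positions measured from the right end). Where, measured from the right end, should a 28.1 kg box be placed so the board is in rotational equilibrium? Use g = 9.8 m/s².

Take moments about the knife-edge support (at 2.27 m from the right end).
Beam weight: 15.5 × 9.8 = 151.9 N down at 3.13 m → arm 0.86 m, τ = 151.9 × 0.86 = 130.6 N·m counterclockwise.
Sack of grain: 17.5 × 9.8 = 171.5 N down at 2.29 m → arm 0.02 m, τ = 171.5 × 0.02 = 3.43 N·m counterclockwise.
Net moment of existing loads = 134 N·m counterclockwise.
The box weighs 28.1 × 9.8 = 275.4 N and must supply an equal clockwise moment, so its lever arm about the knife-edge support is 134 / 275.4 = 0.487 m.
That puts it at 2.27 − 0.487 = 1.78 m from the right end.

x ≈ 1.78 m from the right end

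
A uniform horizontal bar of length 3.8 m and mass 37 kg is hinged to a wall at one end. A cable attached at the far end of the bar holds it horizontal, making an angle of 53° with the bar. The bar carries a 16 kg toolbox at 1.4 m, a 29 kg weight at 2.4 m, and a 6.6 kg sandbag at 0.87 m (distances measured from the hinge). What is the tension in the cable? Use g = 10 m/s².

Choose the hinge as the axis so the unknown hinge reaction has zero arm there.
Beam weight: 37 × 10 = 370 N down at 1.9 m → arm 1.9 m, τ = 370 × 1.9 = 703 N·m clockwise.
Toolbox: 16 × 10 = 160 N down at 1.4 m → arm 1.4 m, τ = 160 × 1.4 = 224 N·m clockwise.
Weight: 29 × 10 = 290 N down at 2.4 m → arm 2.4 m, τ = 290 × 2.4 = 696 N·m clockwise.
Sandbag: 6.6 × 10 = 66 N down at 0.87 m → arm 0.87 m, τ = 66 × 0.87 = 57.42 N·m clockwise.
Total clockwise load moment = 1680 N·m.
The cable tension T acts at 3.8 m; only its component perpendicular to the bar, T sinθ, produces torque. sin 53° = 0.7986.
Setting net torque to zero: T × 3.8 × 0.7986 = 1680 → T = 1680 / 3.035 = 554 N.

T ≈ 554 N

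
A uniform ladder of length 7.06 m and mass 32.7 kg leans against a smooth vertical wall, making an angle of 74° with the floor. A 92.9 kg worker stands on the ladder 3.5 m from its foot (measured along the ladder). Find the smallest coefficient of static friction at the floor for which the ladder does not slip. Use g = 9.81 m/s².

μ_min ≈ 0.142

Choose the foot of the ladder as the axis so the floor normal and friction both act there and drop out.
Ladder weight 32.7×9.81 = 320.8 N acts at 3.53 m along the ladder; its horizontal arm is 3.53·cos74° = 0.973 m → τ = 312.1 N·m clockwise.
Worker: 92.9×9.81 = 911.3 N at 3.5 m → arm 0.9647 m → τ = 879.1 N·m clockwise.
Wall normal N acts horizontally at the top; its moment arm is the height L sinθ = 7.06·sin74° = 6.787 m, counterclockwise.
Στ = 0 ⇒ N × 6.787 = 1191 ⇒ N = 175.5 N.
ΣFx = 0 ⇒ f = N_wall = 175.5 N. ΣFy = 0 ⇒ N_floor = 1232 N.
μ_min = f / N_floor = 175.5 / 1232 = 0.142.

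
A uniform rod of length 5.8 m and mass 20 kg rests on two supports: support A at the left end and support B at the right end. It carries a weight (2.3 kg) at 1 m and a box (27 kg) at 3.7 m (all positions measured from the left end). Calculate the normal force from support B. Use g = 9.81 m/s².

Taking torques about support A:
Beam weight: 20 × 9.81 = 196.2 N down at 2.9 m → arm 2.9 m, τ = 196.2 × 2.9 = 569 N·m clockwise.
Weight: 2.3 × 9.81 = 22.56 N down at 1 m → arm 1 m, τ = 22.56 × 1 = 22.56 N·m clockwise.
Box: 27 × 9.81 = 264.9 N down at 3.7 m → arm 3.7 m, τ = 264.9 × 3.7 = 980.1 N·m clockwise.
Net load moment about support A = 1572 N·m clockwise.
Reaction R at support B is upward at 5.8 m, arm 5.8 m → moment R × 5.8 counterclockwise.
For rotational equilibrium, R × 5.8 = 1572, so R = 271 N.

R_B ≈ 271 N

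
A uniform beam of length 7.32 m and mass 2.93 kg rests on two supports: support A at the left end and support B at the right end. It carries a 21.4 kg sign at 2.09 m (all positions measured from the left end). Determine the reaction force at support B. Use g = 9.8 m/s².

R_B ≈ 74.2 N

Take moments about support A.
Beam weight: 2.93 × 9.8 = 28.71 N down at 3.66 m → arm 3.66 m, τ = 28.71 × 3.66 = 105.1 N·m clockwise.
Sign: 21.4 × 9.8 = 209.7 N down at 2.09 m → arm 2.09 m, τ = 209.7 × 2.09 = 438.3 N·m clockwise.
Net load moment about support A = 543.4 N·m clockwise.
Reaction R at support B is upward at 7.32 m, arm 7.32 m → moment R × 7.32 counterclockwise.
Setting net torque to zero: R × 7.32 = 543.4 → R = 74.2 N.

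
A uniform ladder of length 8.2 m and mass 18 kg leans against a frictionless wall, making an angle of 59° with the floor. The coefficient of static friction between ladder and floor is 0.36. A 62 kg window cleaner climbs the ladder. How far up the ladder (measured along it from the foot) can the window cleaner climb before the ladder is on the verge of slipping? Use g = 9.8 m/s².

Sum moments about the foot of the ladder (the floor normal and friction both act there and drop out).
Ladder weight 18×9.8 = 176.4 N acts at 4.1 m along the ladder; its horizontal arm is 4.1·cos59° = 2.112 m → τ = 372.6 N·m clockwise.
Window cleaner weight 62×9.8 = 607.6 N at distance d → arm d·cos59° → τ = 607.6·d·0.515 clockwise.
Wall normal N at the top has arm L sinθ = 7.029 m counterclockwise, so Στ = 0 gives N·7.029 = 372.6 + 312.9·d.
ΣFy = 0 ⇒ N_floor = 784 N, so the maximum friction is μ_s·N_floor = 0.36×784 = 282.2 N. ΣFx = 0 ⇒ N_wall = f, so at the slipping point N = 282.2 N.
Substituting: 282.2×7.029 = 372.6 + 312.9·d ⇒ d = (1984 − 372.6) / 312.9 = 5.15 m.

d ≈ 5.15 m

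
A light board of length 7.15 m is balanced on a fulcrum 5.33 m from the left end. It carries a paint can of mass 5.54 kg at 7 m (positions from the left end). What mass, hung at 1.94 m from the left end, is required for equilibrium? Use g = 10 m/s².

m ≈ 2.73 kg

About the fulcrum (at 5.33 m from the left end):
Paint can: 5.54 × 10 = 55.4 N down at 7 m → arm 1.67 m, τ = 55.4 × 1.67 = 92.52 N·m clockwise.
Net moment of known loads = 92.52 N·m clockwise.
An unknown mass m at 1.94 m has arm 3.39 m; its moment is m·g·3.39 counterclockwise.
For rotational equilibrium, m × 10 × 3.39 = 92.52, so m = 92.52 / (10 × 3.39) = 2.73 kg.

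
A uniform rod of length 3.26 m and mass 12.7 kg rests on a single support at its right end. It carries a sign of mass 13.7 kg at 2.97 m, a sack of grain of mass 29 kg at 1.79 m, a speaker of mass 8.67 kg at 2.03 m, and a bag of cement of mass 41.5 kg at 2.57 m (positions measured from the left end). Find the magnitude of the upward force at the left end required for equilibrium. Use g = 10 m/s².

About the right end:
Beam weight: 12.7 × 10 = 127 N down at 1.63 m → arm 1.63 m, τ = 127 × 1.63 = 207 N·m counterclockwise.
Sign: 13.7 × 10 = 137 N down at 2.97 m → arm 0.29 m, τ = 137 × 0.29 = 39.73 N·m counterclockwise.
Sack of grain: 29 × 10 = 290 N down at 1.79 m → arm 1.47 m, τ = 290 × 1.47 = 426.3 N·m counterclockwise.
Speaker: 8.67 × 10 = 86.7 N down at 2.03 m → arm 1.23 m, τ = 86.7 × 1.23 = 106.6 N·m counterclockwise.
Bag of cement: 41.5 × 10 = 415 N down at 2.57 m → arm 0.69 m, τ = 415 × 0.69 = 286.3 N·m counterclockwise.
Net moment of the loads = 1066 N·m counterclockwise.
The upward force F acts at the left end, arm 3.26 m, giving F × 3.26 clockwise.
Balancing moments: F × 3.26 = 1066, giving F = 1066 / 3.26 = 327 N.

F ≈ 327 N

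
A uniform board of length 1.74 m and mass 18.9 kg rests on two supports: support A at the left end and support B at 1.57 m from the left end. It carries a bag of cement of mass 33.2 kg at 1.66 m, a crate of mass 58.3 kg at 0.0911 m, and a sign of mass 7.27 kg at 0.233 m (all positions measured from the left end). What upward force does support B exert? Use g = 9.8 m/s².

Taking torques about support A:
Beam weight: 18.9 × 9.8 = 185.2 N down at 0.87 m → arm 0.87 m, τ = 185.2 × 0.87 = 161.1 N·m clockwise.
Bag of cement: 33.2 × 9.8 = 325.4 N down at 1.66 m → arm 1.66 m, τ = 325.4 × 1.66 = 540.2 N·m clockwise.
Crate: 58.3 × 9.8 = 571.3 N down at 0.0911 m → arm 0.0911 m, τ = 571.3 × 0.0911 = 52.05 N·m clockwise.
Sign: 7.27 × 9.8 = 71.25 N down at 0.233 m → arm 0.233 m, τ = 71.25 × 0.233 = 16.6 N·m clockwise.
Net load moment about support A = 770 N·m clockwise.
Reaction R at support B is upward at 1.57 m, arm 1.57 m → moment R × 1.57 counterclockwise.
Balancing moments: R × 1.57 = 770, giving R = 490 N.

R_B ≈ 490 N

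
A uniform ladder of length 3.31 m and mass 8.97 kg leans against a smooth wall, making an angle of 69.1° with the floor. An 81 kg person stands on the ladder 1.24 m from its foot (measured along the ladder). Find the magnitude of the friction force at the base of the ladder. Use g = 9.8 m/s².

f ≈ 130 N

Taking torques about the foot of the ladder:
Ladder weight 8.97×9.8 = 87.91 N acts at 1.655 m along the ladder; its horizontal arm is 1.655·cos69.1° = 0.5904 m → τ = 51.9 N·m clockwise.
Person: 81×9.8 = 793.8 N at 1.24 m → arm 0.4424 m → τ = 351.2 N·m clockwise.
Wall normal N acts horizontally at the top; its moment arm is the height L sinθ = 3.31·sin69.1° = 3.092 m, counterclockwise.
Setting net torque to zero: N × 3.092 = 403.1 → N = 130 N.
ΣFx = 0: friction at the foot balances the wall's push, so f = N_wall = 130 N.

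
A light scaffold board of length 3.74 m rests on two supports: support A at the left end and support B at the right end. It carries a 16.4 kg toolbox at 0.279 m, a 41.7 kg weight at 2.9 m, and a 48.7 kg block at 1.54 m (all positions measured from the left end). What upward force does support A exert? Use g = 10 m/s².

R_A ≈ 532 N

Take moments about support B.
Toolbox: 16.4 × 10 = 164 N down at 0.279 m → arm 3.461 m, τ = 164 × 3.461 = 567.6 N·m counterclockwise.
Weight: 41.7 × 10 = 417 N down at 2.9 m → arm 0.84 m, τ = 417 × 0.84 = 350.3 N·m counterclockwise.
Block: 48.7 × 10 = 487 N down at 1.54 m → arm 2.2 m, τ = 487 × 2.2 = 1071 N·m counterclockwise.
Net load moment about support B = 1989 N·m counterclockwise.
Reaction R at support A is upward at 0 m, arm 3.74 m → moment R × 3.74 clockwise.
For rotational equilibrium, R × 3.74 = 1989, so R = 532 N.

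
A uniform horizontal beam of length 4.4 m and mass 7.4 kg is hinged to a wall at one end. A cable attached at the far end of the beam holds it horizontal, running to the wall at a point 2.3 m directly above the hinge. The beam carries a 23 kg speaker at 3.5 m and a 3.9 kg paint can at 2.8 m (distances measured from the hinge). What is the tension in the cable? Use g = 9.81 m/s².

Take moments about the hinge.
Beam weight: 7.4 × 9.81 = 72.59 N down at 2.2 m → arm 2.2 m, τ = 72.59 × 2.2 = 159.7 N·m clockwise.
Speaker: 23 × 9.81 = 225.6 N down at 3.5 m → arm 3.5 m, τ = 225.6 × 3.5 = 789.6 N·m clockwise.
Paint can: 3.9 × 9.81 = 38.26 N down at 2.8 m → arm 2.8 m, τ = 38.26 × 2.8 = 107.1 N·m clockwise.
Total clockwise load moment = 1056 N·m.
The cable tension T acts at 4.4 m; only its component perpendicular to the beam, T sinθ, produces torque. sinθ = h/√(h²+d²) = 2.3/√(2.3²+4.4²) = 0.4633.
Στ = 0 ⇒ T × 4.4 × 0.4633 = 1056 ⇒ T = 1056 / 2.039 = 518 N.

T ≈ 518 N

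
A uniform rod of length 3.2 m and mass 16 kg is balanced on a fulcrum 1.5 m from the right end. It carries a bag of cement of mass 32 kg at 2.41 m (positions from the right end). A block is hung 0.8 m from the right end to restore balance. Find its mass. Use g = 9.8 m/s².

About the fulcrum (at 1.5 m from the right end):
Beam weight: 16 × 9.8 = 156.8 N down at 1.6 m → arm 0.1 m, τ = 156.8 × 0.1 = 15.68 N·m counterclockwise.
Bag of cement: 32 × 9.8 = 313.6 N down at 2.41 m → arm 0.91 m, τ = 313.6 × 0.91 = 285.4 N·m counterclockwise.
Net moment of known loads = 301.1 N·m counterclockwise.
An unknown mass m at 0.8 m has arm 0.7 m; its moment is m·g·0.7 clockwise.
Στ = 0 ⇒ m × 9.8 × 0.7 = 301.1 ⇒ m = 301.1 / (9.8 × 0.7) = 43.9 kg.

m ≈ 43.9 kg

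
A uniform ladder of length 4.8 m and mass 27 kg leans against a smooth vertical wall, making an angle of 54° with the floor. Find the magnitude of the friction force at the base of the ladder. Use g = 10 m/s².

Sum moments about the foot of the ladder (the floor normal and friction both act there and drop out).
Ladder weight 27×10 = 270 N acts at 2.4 m along the ladder; its horizontal arm is 2.4·cos54° = 1.411 m → τ = 381 N·m clockwise.
Wall normal N acts horizontally at the top; its moment arm is the height L sinθ = 4.8·sin54° = 3.883 m, counterclockwise.
Balancing moments: N × 3.883 = 381, giving N = 98.1 N.
ΣFx = 0: friction at the foot balances the wall's push, so f = N_wall = 98.1 N.

f ≈ 98.1 N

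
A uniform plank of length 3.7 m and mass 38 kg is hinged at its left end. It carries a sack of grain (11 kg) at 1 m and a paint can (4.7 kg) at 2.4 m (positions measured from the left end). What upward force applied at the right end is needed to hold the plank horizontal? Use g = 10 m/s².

F ≈ 250 N

Taking torques about the left end:
Beam weight: 38 × 10 = 380 N down at 1.85 m → arm 1.85 m, τ = 380 × 1.85 = 703 N·m clockwise.
Sack of grain: 11 × 10 = 110 N down at 1 m → arm 1 m, τ = 110 × 1 = 110 N·m clockwise.
Paint can: 4.7 × 10 = 47 N down at 2.4 m → arm 2.4 m, τ = 47 × 2.4 = 112.8 N·m clockwise.
Net moment of the loads = 925.8 N·m clockwise.
The upward force F acts at the right end, arm 3.7 m, giving F × 3.7 counterclockwise.
Balancing moments: F × 3.7 = 925.8, giving F = 925.8 / 3.7 = 250 N.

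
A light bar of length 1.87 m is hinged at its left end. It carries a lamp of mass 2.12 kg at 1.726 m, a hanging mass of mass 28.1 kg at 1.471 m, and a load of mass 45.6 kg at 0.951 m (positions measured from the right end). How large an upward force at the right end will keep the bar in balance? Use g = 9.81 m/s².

Choose the left end as the axis so the unknown pivot reaction has zero arm there.
Lamp: 2.12 × 9.81 = 20.8 N down at 1.726 m → arm 0.144 m, τ = 20.8 × 0.144 = 2.995 N·m clockwise.
Hanging mass: 28.1 × 9.81 = 275.7 N down at 1.471 m → arm 0.399 m, τ = 275.7 × 0.399 = 110 N·m clockwise.
Load: 45.6 × 9.81 = 447.3 N down at 0.951 m → arm 0.919 m, τ = 447.3 × 0.919 = 411.1 N·m clockwise.
Net moment of the loads = 524.1 N·m clockwise.
The upward force F acts at the right end, arm 1.87 m, giving F × 1.87 counterclockwise.
Balancing moments: F × 1.87 = 524.1, giving F = 524.1 / 1.87 = 280 N.

F ≈ 280 N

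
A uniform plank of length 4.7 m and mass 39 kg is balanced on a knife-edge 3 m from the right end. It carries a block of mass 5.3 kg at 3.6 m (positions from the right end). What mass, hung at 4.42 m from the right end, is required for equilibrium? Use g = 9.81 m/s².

Sum moments about the knife-edge (at 3 m from the right end) (the support reaction has zero arm there).
Beam weight: 39 × 9.81 = 382.6 N down at 2.35 m → arm 0.65 m, τ = 382.6 × 0.65 = 248.7 N·m clockwise.
Block: 5.3 × 9.81 = 51.99 N down at 3.6 m → arm 0.6 m, τ = 51.99 × 0.6 = 31.19 N·m counterclockwise.
Net moment of known loads = 217.5 N·m clockwise.
An unknown mass m at 4.42 m has arm 1.42 m; its moment is m·g·1.42 counterclockwise.
For rotational equilibrium, m × 9.81 × 1.42 = 217.5, so m = 217.5 / (9.81 × 1.42) = 15.6 kg.

m ≈ 15.6 kg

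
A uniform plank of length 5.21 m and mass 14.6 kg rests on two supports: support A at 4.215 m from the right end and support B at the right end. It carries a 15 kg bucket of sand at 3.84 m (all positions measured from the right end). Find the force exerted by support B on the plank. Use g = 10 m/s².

R_B ≈ 69.1 N

Take moments about support A.
Beam weight: 14.6 × 10 = 146 N down at 2.605 m → arm 1.61 m, τ = 146 × 1.61 = 235.1 N·m clockwise.
Bucket of sand: 15 × 10 = 150 N down at 3.84 m → arm 0.375 m, τ = 150 × 0.375 = 56.25 N·m clockwise.
Net load moment about support A = 291.4 N·m clockwise.
Reaction R at support B is upward at 0 m, arm 4.215 m → moment R × 4.215 counterclockwise.
Setting net torque to zero: R × 4.215 = 291.4 → R = 69.1 N.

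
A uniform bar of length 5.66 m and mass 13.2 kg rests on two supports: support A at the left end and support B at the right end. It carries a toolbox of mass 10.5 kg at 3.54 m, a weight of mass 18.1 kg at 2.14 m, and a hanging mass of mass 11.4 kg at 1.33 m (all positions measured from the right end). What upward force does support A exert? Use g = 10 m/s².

R_A ≈ 227 N

Sum moments about support B (its reaction then has zero moment arm).
Beam weight: 13.2 × 10 = 132 N down at 2.83 m → arm 2.83 m, τ = 132 × 2.83 = 373.6 N·m counterclockwise.
Toolbox: 10.5 × 10 = 105 N down at 3.54 m → arm 3.54 m, τ = 105 × 3.54 = 371.7 N·m counterclockwise.
Weight: 18.1 × 10 = 181 N down at 2.14 m → arm 2.14 m, τ = 181 × 2.14 = 387.3 N·m counterclockwise.
Hanging mass: 11.4 × 10 = 114 N down at 1.33 m → arm 1.33 m, τ = 114 × 1.33 = 151.6 N·m counterclockwise.
Net load moment about support B = 1284 N·m counterclockwise.
Reaction R at support A is upward at 5.66 m, arm 5.66 m → moment R × 5.66 clockwise.
For rotational equilibrium, R × 5.66 = 1284, so R = 227 N.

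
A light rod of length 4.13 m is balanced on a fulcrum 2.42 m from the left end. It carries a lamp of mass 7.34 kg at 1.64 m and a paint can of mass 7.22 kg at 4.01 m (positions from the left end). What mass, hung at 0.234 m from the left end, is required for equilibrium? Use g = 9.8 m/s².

Choose the fulcrum (at 2.42 m from the left end) as the axis so the support reaction has zero arm there.
Lamp: 7.34 × 9.8 = 71.93 N down at 1.64 m → arm 0.78 m, τ = 71.93 × 0.78 = 56.11 N·m counterclockwise.
Paint can: 7.22 × 9.8 = 70.76 N down at 4.01 m → arm 1.59 m, τ = 70.76 × 1.59 = 112.5 N·m clockwise.
Net moment of known loads = 56.39 N·m clockwise.
An unknown mass m at 0.234 m has arm 2.186 m; its moment is m·g·2.186 counterclockwise.
Στ = 0 ⇒ m × 9.8 × 2.186 = 56.39 ⇒ m = 56.39 / (9.8 × 2.186) = 2.63 kg.

m ≈ 2.63 kg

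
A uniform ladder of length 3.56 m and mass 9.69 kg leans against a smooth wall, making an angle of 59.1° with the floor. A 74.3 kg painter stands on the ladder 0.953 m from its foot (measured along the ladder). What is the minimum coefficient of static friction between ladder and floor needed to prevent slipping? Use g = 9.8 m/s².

Taking torques about the foot of the ladder:
Ladder weight 9.69×9.8 = 94.96 N acts at 1.78 m along the ladder; its horizontal arm is 1.78·cos59.1° = 0.9141 m → τ = 86.8 N·m clockwise.
Painter: 74.3×9.8 = 728.1 N at 0.953 m → arm 0.4894 m → τ = 356.3 N·m clockwise.
Wall normal N acts horizontally at the top; its moment arm is the height L sinθ = 3.56·sin59.1° = 3.055 m, counterclockwise.
Balancing moments: N × 3.055 = 443.1, giving N = 145 N.
ΣFx = 0 ⇒ f = N_wall = 145 N. ΣFy = 0 ⇒ N_floor = 823.1 N.
μ_min = f / N_floor = 145 / 823.1 = 0.176.

μ_min ≈ 0.176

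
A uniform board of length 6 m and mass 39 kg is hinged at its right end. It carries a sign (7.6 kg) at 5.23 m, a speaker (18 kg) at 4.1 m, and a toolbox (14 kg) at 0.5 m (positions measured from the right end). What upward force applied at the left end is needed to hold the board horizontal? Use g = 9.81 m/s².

Take moments about the right end.
Beam weight: 39 × 9.81 = 382.6 N down at 3 m → arm 3 m, τ = 382.6 × 3 = 1148 N·m counterclockwise.
Sign: 7.6 × 9.81 = 74.56 N down at 5.23 m → arm 5.23 m, τ = 74.56 × 5.23 = 389.9 N·m counterclockwise.
Speaker: 18 × 9.81 = 176.6 N down at 4.1 m → arm 4.1 m, τ = 176.6 × 4.1 = 724.1 N·m counterclockwise.
Toolbox: 14 × 9.81 = 137.3 N down at 0.5 m → arm 0.5 m, τ = 137.3 × 0.5 = 68.65 N·m counterclockwise.
Net moment of the loads = 2331 N·m counterclockwise.
The upward force F acts at the left end, arm 6 m, giving F × 6 clockwise.
Setting net torque to zero: F × 6 = 2331 → F = 2331 / 6 = 388 N.

F ≈ 388 N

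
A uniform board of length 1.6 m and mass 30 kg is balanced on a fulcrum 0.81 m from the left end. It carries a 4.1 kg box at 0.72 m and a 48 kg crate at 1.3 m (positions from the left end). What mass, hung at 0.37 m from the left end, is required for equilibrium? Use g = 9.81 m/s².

m ≈ 51.9 kg

Take moments about the fulcrum (at 0.81 m from the left end).
Beam weight: 30 × 9.81 = 294.3 N down at 0.8 m → arm 0.01 m, τ = 294.3 × 0.01 = 2.943 N·m counterclockwise.
Box: 4.1 × 9.81 = 40.22 N down at 0.72 m → arm 0.09 m, τ = 40.22 × 0.09 = 3.62 N·m counterclockwise.
Crate: 48 × 9.81 = 470.9 N down at 1.3 m → arm 0.49 m, τ = 470.9 × 0.49 = 230.7 N·m clockwise.
Net moment of known loads = 224.1 N·m clockwise.
An unknown mass m at 0.37 m has arm 0.44 m; its moment is m·g·0.44 counterclockwise.
Στ = 0 ⇒ m × 9.81 × 0.44 = 224.1 ⇒ m = 224.1 / (9.81 × 0.44) = 51.9 kg.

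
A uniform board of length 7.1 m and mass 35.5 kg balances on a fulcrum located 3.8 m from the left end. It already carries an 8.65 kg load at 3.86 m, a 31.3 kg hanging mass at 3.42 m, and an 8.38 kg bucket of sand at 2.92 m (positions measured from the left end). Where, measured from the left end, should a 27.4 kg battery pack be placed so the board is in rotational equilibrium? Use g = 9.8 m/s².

x ≈ 4.81 m from the left end

Sum moments about the fulcrum (at 3.8 m from the left end) (the support reaction has zero arm there).
Beam weight: 35.5 × 9.8 = 347.9 N down at 3.55 m → arm 0.25 m, τ = 347.9 × 0.25 = 86.97 N·m counterclockwise.
Load: 8.65 × 9.8 = 84.77 N down at 3.86 m → arm 0.06 m, τ = 84.77 × 0.06 = 5.086 N·m clockwise.
Hanging mass: 31.3 × 9.8 = 306.7 N down at 3.42 m → arm 0.38 m, τ = 306.7 × 0.38 = 116.5 N·m counterclockwise.
Bucket of sand: 8.38 × 9.8 = 82.12 N down at 2.92 m → arm 0.88 m, τ = 82.12 × 0.88 = 72.27 N·m counterclockwise.
Net moment of existing loads = 270.7 N·m counterclockwise.
The battery pack weighs 27.4 × 9.8 = 268.5 N and must supply an equal clockwise moment, so its lever arm about the fulcrum is 270.7 / 268.5 = 1.01 m.
That puts it at 3.8 + 1.01 = 4.81 m from the left end.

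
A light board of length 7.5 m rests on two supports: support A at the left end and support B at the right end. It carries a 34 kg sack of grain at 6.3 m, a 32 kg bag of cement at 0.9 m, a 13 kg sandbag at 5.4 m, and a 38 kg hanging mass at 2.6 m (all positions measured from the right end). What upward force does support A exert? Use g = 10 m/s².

R_A ≈ 549 N

Take moments about support B.
Sack of grain: 34 × 10 = 340 N down at 6.3 m → arm 6.3 m, τ = 340 × 6.3 = 2142 N·m counterclockwise.
Bag of cement: 32 × 10 = 320 N down at 0.9 m → arm 0.9 m, τ = 320 × 0.9 = 288 N·m counterclockwise.
Sandbag: 13 × 10 = 130 N down at 5.4 m → arm 5.4 m, τ = 130 × 5.4 = 702 N·m counterclockwise.
Hanging mass: 38 × 10 = 380 N down at 2.6 m → arm 2.6 m, τ = 380 × 2.6 = 988 N·m counterclockwise.
Net load moment about support B = 4120 N·m counterclockwise.
Reaction R at support A is upward at 7.5 m, arm 7.5 m → moment R × 7.5 clockwise.
Setting net torque to zero: R × 7.5 = 4120 → R = 549 N.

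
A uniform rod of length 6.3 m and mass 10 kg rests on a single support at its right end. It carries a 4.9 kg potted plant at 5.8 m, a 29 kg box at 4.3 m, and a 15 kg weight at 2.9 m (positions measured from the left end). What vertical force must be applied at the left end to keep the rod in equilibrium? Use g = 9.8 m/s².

About the right end:
Beam weight: 10 × 9.8 = 98 N down at 3.15 m → arm 3.15 m, τ = 98 × 3.15 = 308.7 N·m counterclockwise.
Potted plant: 4.9 × 9.8 = 48.02 N down at 5.8 m → arm 0.5 m, τ = 48.02 × 0.5 = 24.01 N·m counterclockwise.
Box: 29 × 9.8 = 284.2 N down at 4.3 m → arm 2 m, τ = 284.2 × 2 = 568.4 N·m counterclockwise.
Weight: 15 × 9.8 = 147 N down at 2.9 m → arm 3.4 m, τ = 147 × 3.4 = 499.8 N·m counterclockwise.
Net moment of the loads = 1401 N·m counterclockwise.
The upward force F acts at the left end, arm 6.3 m, giving F × 6.3 clockwise.
For rotational equilibrium, F × 6.3 = 1401, so F = 1401 / 6.3 = 222 N.

F ≈ 222 N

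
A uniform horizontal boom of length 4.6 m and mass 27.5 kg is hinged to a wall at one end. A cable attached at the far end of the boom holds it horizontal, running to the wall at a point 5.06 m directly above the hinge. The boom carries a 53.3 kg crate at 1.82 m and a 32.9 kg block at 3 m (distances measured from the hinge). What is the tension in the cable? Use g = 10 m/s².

Sum moments about the hinge (the unknown hinge reaction has zero arm there).
Beam weight: 27.5 × 10 = 275 N down at 2.3 m → arm 2.3 m, τ = 275 × 2.3 = 632.5 N·m clockwise.
Crate: 53.3 × 10 = 533 N down at 1.82 m → arm 1.82 m, τ = 533 × 1.82 = 970.1 N·m clockwise.
Block: 32.9 × 10 = 329 N down at 3 m → arm 3 m, τ = 329 × 3 = 987 N·m clockwise.
Total clockwise load moment = 2590 N·m.
The cable tension T acts at 4.6 m; only its component perpendicular to the boom, T sinθ, produces torque. sinθ = h/√(h²+d²) = 5.06/√(5.06²+4.6²) = 0.7399.
Balancing moments: T × 4.6 × 0.7399 = 2590, giving T = 2590 / 3.404 = 761 N.

T ≈ 761 N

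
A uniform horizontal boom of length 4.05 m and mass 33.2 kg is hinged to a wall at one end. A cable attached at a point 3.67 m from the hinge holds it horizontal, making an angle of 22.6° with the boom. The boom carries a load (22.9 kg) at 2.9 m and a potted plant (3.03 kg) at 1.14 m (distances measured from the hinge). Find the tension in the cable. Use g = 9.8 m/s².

T ≈ 953 N

Choose the hinge as the axis so the unknown hinge reaction has zero arm there.
Beam weight: 33.2 × 9.8 = 325.4 N down at 2.025 m → arm 2.025 m, τ = 325.4 × 2.025 = 658.9 N·m clockwise.
Load: 22.9 × 9.8 = 224.4 N down at 2.9 m → arm 2.9 m, τ = 224.4 × 2.9 = 650.8 N·m clockwise.
Potted plant: 3.03 × 9.8 = 29.69 N down at 1.14 m → arm 1.14 m, τ = 29.69 × 1.14 = 33.85 N·m clockwise.
Total clockwise load moment = 1344 N·m.
The cable tension T acts at 3.67 m; only its component perpendicular to the boom, T sinθ, produces torque. sin 22.6° = 0.3843.
Setting net torque to zero: T × 3.67 × 0.3843 = 1344 → T = 1344 / 1.41 = 953 N.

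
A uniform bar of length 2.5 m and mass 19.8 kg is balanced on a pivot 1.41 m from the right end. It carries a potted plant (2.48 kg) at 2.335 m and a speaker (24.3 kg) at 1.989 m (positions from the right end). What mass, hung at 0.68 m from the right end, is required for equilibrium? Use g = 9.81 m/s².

m ≈ 18.1 kg

Choose the pivot (at 1.41 m from the right end) as the axis so the support reaction has zero arm there.
Beam weight: 19.8 × 9.81 = 194.2 N down at 1.25 m → arm 0.16 m, τ = 194.2 × 0.16 = 31.07 N·m clockwise.
Potted plant: 2.48 × 9.81 = 24.33 N down at 2.335 m → arm 0.925 m, τ = 24.33 × 0.925 = 22.51 N·m counterclockwise.
Speaker: 24.3 × 9.81 = 238.4 N down at 1.989 m → arm 0.579 m, τ = 238.4 × 0.579 = 138 N·m counterclockwise.
Net moment of known loads = 129.4 N·m counterclockwise.
An unknown mass m at 0.68 m has arm 0.73 m; its moment is m·g·0.73 clockwise.
Setting net torque to zero: m × 9.81 × 0.73 = 129.4 → m = 129.4 / (9.81 × 0.73) = 18.1 kg.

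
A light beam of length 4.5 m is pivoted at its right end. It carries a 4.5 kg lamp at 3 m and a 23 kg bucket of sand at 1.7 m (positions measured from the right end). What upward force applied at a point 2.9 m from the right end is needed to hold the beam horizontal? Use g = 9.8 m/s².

Take moments about the right end.
Lamp: 4.5 × 9.8 = 44.1 N down at 3 m → arm 3 m, τ = 44.1 × 3 = 132.3 N·m counterclockwise.
Bucket of sand: 23 × 9.8 = 225.4 N down at 1.7 m → arm 1.7 m, τ = 225.4 × 1.7 = 383.2 N·m counterclockwise.
Net moment of the loads = 515.5 N·m counterclockwise.
The upward force F acts at a point 2.9 m from the right end, arm 2.9 m, giving F × 2.9 clockwise.
Balancing moments: F × 2.9 = 515.5, giving F = 515.5 / 2.9 = 178 N.

F ≈ 178 N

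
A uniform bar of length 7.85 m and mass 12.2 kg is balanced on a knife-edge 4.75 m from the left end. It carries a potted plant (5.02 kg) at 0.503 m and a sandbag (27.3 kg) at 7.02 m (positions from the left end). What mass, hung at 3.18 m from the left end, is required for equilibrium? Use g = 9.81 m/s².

m ≈ 19.5 kg

About the knife-edge (at 4.75 m from the left end):
Beam weight: 12.2 × 9.81 = 119.7 N down at 3.925 m → arm 0.825 m, τ = 119.7 × 0.825 = 98.75 N·m counterclockwise.
Potted plant: 5.02 × 9.81 = 49.25 N down at 0.503 m → arm 4.247 m, τ = 49.25 × 4.247 = 209.2 N·m counterclockwise.
Sandbag: 27.3 × 9.81 = 267.8 N down at 7.02 m → arm 2.27 m, τ = 267.8 × 2.27 = 607.9 N·m clockwise.
Net moment of known loads = 299.9 N·m clockwise.
An unknown mass m at 3.18 m has arm 1.57 m; its moment is m·g·1.57 counterclockwise.
Setting net torque to zero: m × 9.81 × 1.57 = 299.9 → m = 299.9 / (9.81 × 1.57) = 19.5 kg.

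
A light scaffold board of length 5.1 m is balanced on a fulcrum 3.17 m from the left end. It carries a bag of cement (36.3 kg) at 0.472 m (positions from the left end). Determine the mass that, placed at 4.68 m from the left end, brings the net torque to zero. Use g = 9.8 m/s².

Take moments about the fulcrum (at 3.17 m from the left end).
Bag of cement: 36.3 × 9.8 = 355.7 N down at 0.472 m → arm 2.698 m, τ = 355.7 × 2.698 = 959.7 N·m counterclockwise.
Net moment of known loads = 959.7 N·m counterclockwise.
An unknown mass m at 4.68 m has arm 1.51 m; its moment is m·g·1.51 clockwise.
Setting net torque to zero: m × 9.8 × 1.51 = 959.7 → m = 959.7 / (9.8 × 1.51) = 64.9 kg.

m ≈ 64.9 kg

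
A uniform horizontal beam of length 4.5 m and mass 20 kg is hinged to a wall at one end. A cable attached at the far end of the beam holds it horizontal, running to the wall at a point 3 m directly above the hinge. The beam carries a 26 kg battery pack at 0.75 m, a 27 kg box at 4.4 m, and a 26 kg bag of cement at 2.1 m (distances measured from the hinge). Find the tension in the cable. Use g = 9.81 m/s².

Taking torques about the hinge:
Beam weight: 20 × 9.81 = 196.2 N down at 2.25 m → arm 2.25 m, τ = 196.2 × 2.25 = 441.4 N·m clockwise.
Battery pack: 26 × 9.81 = 255.1 N down at 0.75 m → arm 0.75 m, τ = 255.1 × 0.75 = 191.3 N·m clockwise.
Box: 27 × 9.81 = 264.9 N down at 4.4 m → arm 4.4 m, τ = 264.9 × 4.4 = 1166 N·m clockwise.
Bag of cement: 26 × 9.81 = 255.1 N down at 2.1 m → arm 2.1 m, τ = 255.1 × 2.1 = 535.7 N·m clockwise.
Total clockwise load moment = 2334 N·m.
The cable tension T acts at 4.5 m; only its component perpendicular to the beam, T sinθ, produces torque. sinθ = h/√(h²+d²) = 3/√(3²+4.5²) = 0.5547.
Setting net torque to zero: T × 4.5 × 0.5547 = 2334 → T = 2334 / 2.496 = 935 N.

T ≈ 935 N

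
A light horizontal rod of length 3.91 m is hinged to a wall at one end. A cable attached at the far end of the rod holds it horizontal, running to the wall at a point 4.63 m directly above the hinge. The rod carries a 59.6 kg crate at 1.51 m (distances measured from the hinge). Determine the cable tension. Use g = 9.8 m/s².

About the hinge:
Crate: 59.6 × 9.8 = 584.1 N down at 1.51 m → arm 1.51 m, τ = 584.1 × 1.51 = 882 N·m clockwise.
Total clockwise load moment = 882 N·m.
The cable tension T acts at 3.91 m; only its component perpendicular to the rod, T sinθ, produces torque. sinθ = h/√(h²+d²) = 4.63/√(4.63²+3.91²) = 0.764.
Στ = 0 ⇒ T × 3.91 × 0.764 = 882 ⇒ T = 882 / 2.987 = 295 N.

T ≈ 295 N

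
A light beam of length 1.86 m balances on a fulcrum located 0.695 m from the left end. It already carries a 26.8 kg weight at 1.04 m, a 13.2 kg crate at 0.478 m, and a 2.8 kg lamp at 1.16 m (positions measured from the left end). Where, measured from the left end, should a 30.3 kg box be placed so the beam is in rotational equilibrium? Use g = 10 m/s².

Sum moments about the fulcrum (at 0.695 m from the left end) (the support reaction has zero arm there).
Weight: 26.8 × 10 = 268 N down at 1.04 m → arm 0.345 m, τ = 268 × 0.345 = 92.46 N·m clockwise.
Crate: 13.2 × 10 = 132 N down at 0.478 m → arm 0.217 m, τ = 132 × 0.217 = 28.64 N·m counterclockwise.
Lamp: 2.8 × 10 = 28 N down at 1.16 m → arm 0.465 m, τ = 28 × 0.465 = 13.02 N·m clockwise.
Net moment of existing loads = 76.84 N·m clockwise.
The box weighs 30.3 × 10 = 303 N and must supply an equal counterclockwise moment, so its lever arm about the fulcrum is 76.84 / 303 = 0.254 m.
That puts it at 0.695 − 0.254 = 0.441 m from the left end.

x ≈ 0.441 m from the left end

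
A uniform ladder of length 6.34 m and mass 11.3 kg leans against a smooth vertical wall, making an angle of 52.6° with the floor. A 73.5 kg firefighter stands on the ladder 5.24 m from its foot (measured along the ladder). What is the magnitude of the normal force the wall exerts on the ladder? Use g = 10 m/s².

Choose the foot of the ladder as the axis so the floor normal and friction both act there and drop out.
Ladder weight 11.3×10 = 113 N acts at 3.17 m along the ladder; its horizontal arm is 3.17·cos52.6° = 1.925 m → τ = 217.5 N·m clockwise.
Firefighter: 73.5×10 = 735 N at 5.24 m → arm 3.183 m → τ = 2340 N·m clockwise.
Wall normal N acts horizontally at the top; its moment arm is the height L sinθ = 6.34·sin52.6° = 5.037 m, counterclockwise.
Balancing moments: N × 5.037 = 2558, giving N = 508 N.

N_wall ≈ 508 N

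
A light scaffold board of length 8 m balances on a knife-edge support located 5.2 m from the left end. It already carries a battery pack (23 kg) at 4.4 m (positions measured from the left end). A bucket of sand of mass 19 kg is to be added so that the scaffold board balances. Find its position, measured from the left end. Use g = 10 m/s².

Take moments about the knife-edge support (at 5.2 m from the left end).
Battery pack: 23 × 10 = 230 N down at 4.4 m → arm 0.8 m, τ = 230 × 0.8 = 184 N·m counterclockwise.
Net moment of existing loads = 184 N·m counterclockwise.
The bucket of sand weighs 19 × 10 = 190 N and must supply an equal clockwise moment, so its lever arm about the knife-edge support is 184 / 190 = 0.968 m.
That puts it at 5.2 + 0.968 = 6.17 m from the left end.

x ≈ 6.17 m from the left end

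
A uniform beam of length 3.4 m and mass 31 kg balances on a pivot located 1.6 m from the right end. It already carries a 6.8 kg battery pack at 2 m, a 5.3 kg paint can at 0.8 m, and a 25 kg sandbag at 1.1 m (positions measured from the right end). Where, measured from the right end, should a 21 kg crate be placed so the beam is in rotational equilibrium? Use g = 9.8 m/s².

x ≈ 2.12 m from the right end

Taking torques about the pivot (at 1.6 m from the right end):
Beam weight: 31 × 9.8 = 303.8 N down at 1.7 m → arm 0.1 m, τ = 303.8 × 0.1 = 30.38 N·m counterclockwise.
Battery pack: 6.8 × 9.8 = 66.64 N down at 2 m → arm 0.4 m, τ = 66.64 × 0.4 = 26.66 N·m counterclockwise.
Paint can: 5.3 × 9.8 = 51.94 N down at 0.8 m → arm 0.8 m, τ = 51.94 × 0.8 = 41.55 N·m clockwise.
Sandbag: 25 × 9.8 = 245 N down at 1.1 m → arm 0.5 m, τ = 245 × 0.5 = 122.5 N·m clockwise.
Net moment of existing loads = 107 N·m clockwise.
The crate weighs 21 × 9.8 = 205.8 N and must supply an equal counterclockwise moment, so its lever arm about the pivot is 107 / 205.8 = 0.52 m.
That puts it at 1.6 + 0.52 = 2.12 m from the right end.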